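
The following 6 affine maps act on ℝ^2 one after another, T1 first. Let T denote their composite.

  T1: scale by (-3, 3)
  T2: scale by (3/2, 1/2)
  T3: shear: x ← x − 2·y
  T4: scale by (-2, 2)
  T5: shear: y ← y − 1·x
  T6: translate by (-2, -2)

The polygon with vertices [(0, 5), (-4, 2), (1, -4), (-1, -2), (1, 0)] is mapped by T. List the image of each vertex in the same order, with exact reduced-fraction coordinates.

T1 scale by (-3, 3): (0, 5) → (0, 15); (-4, 2) → (12, 6); (1, -4) → (-3, -12); (-1, -2) → (3, -6); (1, 0) → (-3, 0)
T2 scale by (3/2, 1/2): (0, 15) → (0, 15/2); (12, 6) → (18, 3); (-3, -12) → (-9/2, -6); (3, -6) → (9/2, -3); (-3, 0) → (-9/2, 0)
T3 shear: x ← x − 2·y: (0, 15/2) → (-15, 15/2); (18, 3) → (12, 3); (-9/2, -6) → (15/2, -6); (9/2, -3) → (21/2, -3); (-9/2, 0) → (-9/2, 0)
T4 scale by (-2, 2): (-15, 15/2) → (30, 15); (12, 3) → (-24, 6); (15/2, -6) → (-15, -12); (21/2, -3) → (-21, -6); (-9/2, 0) → (9, 0)
T5 shear: y ← y − 1·x: (30, 15) → (30, -15); (-24, 6) → (-24, 30); (-15, -12) → (-15, 3); (-21, -6) → (-21, 15); (9, 0) → (9, -9)
T6 translate by (-2, -2): (30, -15) → (28, -17); (-24, 30) → (-26, 28); (-15, 3) → (-17, 1); (-21, 15) → (-23, 13); (9, -9) → (7, -11)

image vertices: (28, -17), (-26, 28), (-17, 1), (-23, 13), (7, -11)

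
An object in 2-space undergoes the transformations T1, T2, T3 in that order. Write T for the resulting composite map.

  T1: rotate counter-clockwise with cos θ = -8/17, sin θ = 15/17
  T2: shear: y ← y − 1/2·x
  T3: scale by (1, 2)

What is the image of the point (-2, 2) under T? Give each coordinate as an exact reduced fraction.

T1 rotate counter-clockwise with cos θ = -8/17, sin θ = 15/17: (-2, 2) → (-14/17, -46/17)
T2 shear: y ← y − 1/2·x: (-14/17, -46/17) → (-14/17, -39/17)
T3 scale by (1, 2): (-14/17, -39/17) → (-14/17, -78/17)

T(p) = (-14/17, -78/17)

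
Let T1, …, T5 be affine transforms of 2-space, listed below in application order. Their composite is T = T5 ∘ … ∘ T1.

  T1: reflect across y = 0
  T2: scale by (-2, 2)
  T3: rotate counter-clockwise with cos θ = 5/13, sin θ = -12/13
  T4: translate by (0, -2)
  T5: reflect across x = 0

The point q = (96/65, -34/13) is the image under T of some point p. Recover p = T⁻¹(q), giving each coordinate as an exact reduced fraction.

T1 = [1 0 0; 0 -1 0; 0 0 1]
T2·T1 = [-2 0 0; 0 -2 0; 0 0 1]
T3·…·T1 = [-10/13 -24/13 0; 24/13 -10/13 0; 0 0 1]
T4·…·T1 = [-10/13 -24/13 0; 24/13 -10/13 -2; 0 0 1]
T5·…·T1 = [10/13 24/13 0; 24/13 -10/13 -2; 0 0 1]
det M = -4; M⁻¹ = [5/26 6/13 12/13; 6/13 -5/26 -5/13; 0 0 1]
M⁻¹ · (96/65, -34/13)ᵀ = (0, 4/5)ᵀ

p = (0, 4/5)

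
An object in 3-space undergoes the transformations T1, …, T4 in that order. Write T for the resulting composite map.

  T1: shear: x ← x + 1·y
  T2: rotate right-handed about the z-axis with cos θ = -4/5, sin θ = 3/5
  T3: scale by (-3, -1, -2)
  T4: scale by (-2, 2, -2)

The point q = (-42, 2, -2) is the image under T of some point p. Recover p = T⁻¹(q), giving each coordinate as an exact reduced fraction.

T1 = [1 1 0 0; 0 1 0 0; 0 0 1 0; 0 0 0 1]
T2·T1 = [-4/5 -7/5 0 0; 3/5 -1/5 0 0; 0 0 1 0; 0 0 0 1]
T3·…·T1 = [12/5 21/5 0 0; -3/5 1/5 0 0; 0 0 -2 0; 0 0 0 1]
T4·…·T1 = [-24/5 -42/5 0 0; -6/5 2/5 0 0; 0 0 4 0; 0 0 0 1]
det M = -48; M⁻¹ = [-1/30 -7/10 0 0; -1/10 2/5 0 0; 0 0 1/4 0; 0 0 0 1]
M⁻¹ · (-42, 2, -2)ᵀ = (0, 5, -1/2)ᵀ

p = (0, 5, -1/2)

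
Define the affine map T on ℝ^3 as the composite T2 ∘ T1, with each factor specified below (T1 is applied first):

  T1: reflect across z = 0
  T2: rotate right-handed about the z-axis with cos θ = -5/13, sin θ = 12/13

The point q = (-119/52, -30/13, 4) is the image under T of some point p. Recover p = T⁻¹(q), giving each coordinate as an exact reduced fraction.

p = (-5/4, 3, -4)

T1 = [1 0 0 0; 0 1 0 0; 0 0 -1 0; 0 0 0 1]
T2·T1 = [-5/13 -12/13 0 0; 12/13 -5/13 0 0; 0 0 -1 0; 0 0 0 1]
det M = -1; M⁻¹ = [-5/13 12/13 0 0; -12/13 -5/13 0 0; 0 0 -1 0; 0 0 0 1]
M⁻¹ · (-119/52, -30/13, 4)ᵀ = (-5/4, 3, -4)ᵀ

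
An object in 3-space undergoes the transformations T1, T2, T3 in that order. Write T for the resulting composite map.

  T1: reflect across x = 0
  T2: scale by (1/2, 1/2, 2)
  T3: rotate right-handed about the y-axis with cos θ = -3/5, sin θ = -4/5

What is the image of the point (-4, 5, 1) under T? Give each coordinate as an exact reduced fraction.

T1 reflect across x = 0: (-4, 5, 1) → (4, 5, 1)
T2 scale by (1/2, 1/2, 2): (4, 5, 1) → (2, 5/2, 2)
T3 rotate right-handed about the y-axis with cos θ = -3/5, sin θ = -4/5: (2, 5/2, 2) → (-14/5, 5/2, 2/5)

T(p) = (-14/5, 5/2, 2/5)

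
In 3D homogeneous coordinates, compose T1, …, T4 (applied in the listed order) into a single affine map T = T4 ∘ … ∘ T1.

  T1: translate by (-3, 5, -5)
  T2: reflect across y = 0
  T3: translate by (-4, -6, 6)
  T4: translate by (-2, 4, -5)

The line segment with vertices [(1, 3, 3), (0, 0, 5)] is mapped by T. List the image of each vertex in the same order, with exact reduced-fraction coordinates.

T1 translate by (-3, 5, -5): (1, 3, 3) → (-2, 8, -2); (0, 0, 5) → (-3, 5, 0)
T2 reflect across y = 0: (-2, 8, -2) → (-2, -8, -2); (-3, 5, 0) → (-3, -5, 0)
T3 translate by (-4, -6, 6): (-2, -8, -2) → (-6, -14, 4); (-3, -5, 0) → (-7, -11, 6)
T4 translate by (-2, 4, -5): (-6, -14, 4) → (-8, -10, -1); (-7, -11, 6) → (-9, -7, 1)

image vertices: (-8, -10, -1), (-9, -7, 1)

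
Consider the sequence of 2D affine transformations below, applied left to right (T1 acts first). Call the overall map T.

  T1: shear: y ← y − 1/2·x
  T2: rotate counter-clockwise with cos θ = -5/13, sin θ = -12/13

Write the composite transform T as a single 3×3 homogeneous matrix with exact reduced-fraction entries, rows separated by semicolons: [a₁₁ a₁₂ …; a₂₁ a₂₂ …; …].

T1 = [1 0 0; -1/2 1 0; 0 0 1]
T2·T1 = [-11/13 12/13 0; -19/26 -5/13 0; 0 0 1]

T = [-11/13 12/13 0; -19/26 -5/13 0; 0 0 1]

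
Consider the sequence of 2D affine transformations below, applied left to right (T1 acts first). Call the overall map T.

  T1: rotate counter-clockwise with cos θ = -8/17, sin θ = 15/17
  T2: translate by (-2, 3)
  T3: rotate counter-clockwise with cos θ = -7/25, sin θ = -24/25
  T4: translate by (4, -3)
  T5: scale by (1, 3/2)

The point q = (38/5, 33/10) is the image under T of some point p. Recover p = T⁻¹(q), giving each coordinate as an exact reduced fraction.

T1 = [-8/17 -15/17 0; 15/17 -8/17 0; 0 0 1]
T2·T1 = [-8/17 -15/17 -2; 15/17 -8/17 3; 0 0 1]
T3·…·T1 = [416/425 -87/425 86/25; 87/425 416/425 27/25; 0 0 1]
T4·…·T1 = [416/425 -87/425 186/25; 87/425 416/425 -48/25; 0 0 1]
T5·…·T1 = [416/425 -87/425 186/25; 261/850 624/425 -72/25; 0 0 1]
det M = 3/2; M⁻¹ = [416/425 58/425 -2928/425; -87/425 832/1275 1446/425; 0 0 1]
M⁻¹ · (38/5, 33/10)ᵀ = (1, 4)ᵀ

p = (1, 4)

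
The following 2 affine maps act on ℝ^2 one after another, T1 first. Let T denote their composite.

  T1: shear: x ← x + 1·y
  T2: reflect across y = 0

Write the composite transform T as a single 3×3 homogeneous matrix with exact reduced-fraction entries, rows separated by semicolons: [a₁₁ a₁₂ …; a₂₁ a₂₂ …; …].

T = [1 1 0; 0 -1 0; 0 0 1]

T1 = [1 1 0; 0 1 0; 0 0 1]
T2·T1 = [1 1 0; 0 -1 0; 0 0 1]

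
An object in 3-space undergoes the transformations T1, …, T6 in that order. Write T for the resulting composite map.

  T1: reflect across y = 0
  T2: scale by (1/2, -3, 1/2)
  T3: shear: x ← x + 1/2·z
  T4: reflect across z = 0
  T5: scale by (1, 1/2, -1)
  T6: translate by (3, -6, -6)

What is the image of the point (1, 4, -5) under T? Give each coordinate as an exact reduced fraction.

T1 reflect across y = 0: (1, 4, -5) → (1, -4, -5)
T2 scale by (1/2, -3, 1/2): (1, -4, -5) → (1/2, 12, -5/2)
T3 shear: x ← x + 1/2·z: (1/2, 12, -5/2) → (-3/4, 12, -5/2)
T4 reflect across z = 0: (-3/4, 12, -5/2) → (-3/4, 12, 5/2)
T5 scale by (1, 1/2, -1): (-3/4, 12, 5/2) → (-3/4, 6, -5/2)
T6 translate by (3, -6, -6): (-3/4, 6, -5/2) → (9/4, 0, -17/2)

T(p) = (9/4, 0, -17/2)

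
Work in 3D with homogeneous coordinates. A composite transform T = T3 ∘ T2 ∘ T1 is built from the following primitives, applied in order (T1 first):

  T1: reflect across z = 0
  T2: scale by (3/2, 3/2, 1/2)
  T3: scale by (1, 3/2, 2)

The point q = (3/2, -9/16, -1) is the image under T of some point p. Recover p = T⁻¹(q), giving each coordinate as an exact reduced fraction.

T1 = [1 0 0 0; 0 1 0 0; 0 0 -1 0; 0 0 0 1]
T2·T1 = [3/2 0 0 0; 0 3/2 0 0; 0 0 -1/2 0; 0 0 0 1]
T3·…·T1 = [3/2 0 0 0; 0 9/4 0 0; 0 0 -1 0; 0 0 0 1]
det M = -27/8; M⁻¹ = [2/3 0 0 0; 0 4/9 0 0; 0 0 -1 0; 0 0 0 1]
M⁻¹ · (3/2, -9/16, -1)ᵀ = (1, -1/4, 1)ᵀ

p = (1, -1/4, 1)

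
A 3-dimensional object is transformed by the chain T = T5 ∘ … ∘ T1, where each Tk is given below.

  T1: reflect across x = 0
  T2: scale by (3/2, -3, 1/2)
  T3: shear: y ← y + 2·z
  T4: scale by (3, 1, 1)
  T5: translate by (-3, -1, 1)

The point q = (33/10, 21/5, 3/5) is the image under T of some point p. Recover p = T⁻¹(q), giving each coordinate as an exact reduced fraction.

T1 = [-1 0 0 0; 0 1 0 0; 0 0 1 0; 0 0 0 1]
T2·T1 = [-3/2 0 0 0; 0 -3 0 0; 0 0 1/2 0; 0 0 0 1]
T3·…·T1 = [-3/2 0 0 0; 0 -3 1 0; 0 0 1/2 0; 0 0 0 1]
T4·…·T1 = [-9/2 0 0 0; 0 -3 1 0; 0 0 1/2 0; 0 0 0 1]
T5·…·T1 = [-9/2 0 0 -3; 0 -3 1 -1; 0 0 1/2 1; 0 0 0 1]
det M = 27/4; M⁻¹ = [-2/9 0 0 -2/3; 0 -1/3 2/3 -1; 0 0 2 -2; 0 0 0 1]
M⁻¹ · (33/10, 21/5, 3/5)ᵀ = (-7/5, -2, -4/5)ᵀ

p = (-7/5, -2, -4/5)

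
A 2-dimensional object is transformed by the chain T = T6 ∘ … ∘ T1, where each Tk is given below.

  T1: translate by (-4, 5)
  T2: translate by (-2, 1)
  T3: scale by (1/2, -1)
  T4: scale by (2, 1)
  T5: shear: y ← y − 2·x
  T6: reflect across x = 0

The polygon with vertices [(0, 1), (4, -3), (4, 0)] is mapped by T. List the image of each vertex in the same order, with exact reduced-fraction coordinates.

T1 translate by (-4, 5): (0, 1) → (-4, 6); (4, -3) → (0, 2); (4, 0) → (0, 5)
T2 translate by (-2, 1): (-4, 6) → (-6, 7); (0, 2) → (-2, 3); (0, 5) → (-2, 6)
T3 scale by (1/2, -1): (-6, 7) → (-3, -7); (-2, 3) → (-1, -3); (-2, 6) → (-1, -6)
T4 scale by (2, 1): (-3, -7) → (-6, -7); (-1, -3) → (-2, -3); (-1, -6) → (-2, -6)
T5 shear: y ← y − 2·x: (-6, -7) → (-6, 5); (-2, -3) → (-2, 1); (-2, -6) → (-2, -2)
T6 reflect across x = 0: (-6, 5) → (6, 5); (-2, 1) → (2, 1); (-2, -2) → (2, -2)

image vertices: (6, 5), (2, 1), (2, -2)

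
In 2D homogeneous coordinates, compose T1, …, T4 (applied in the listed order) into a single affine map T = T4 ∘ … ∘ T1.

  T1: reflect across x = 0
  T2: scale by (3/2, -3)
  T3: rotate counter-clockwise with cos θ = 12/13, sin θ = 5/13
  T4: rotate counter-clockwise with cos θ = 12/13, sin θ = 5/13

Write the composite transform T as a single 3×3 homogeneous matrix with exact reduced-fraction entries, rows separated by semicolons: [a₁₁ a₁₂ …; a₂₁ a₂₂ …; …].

T = [-357/338 360/169 0; -180/169 -357/169 0; 0 0 1]

T1 = [-1 0 0; 0 1 0; 0 0 1]
T2·T1 = [-3/2 0 0; 0 -3 0; 0 0 1]
T3·…·T1 = [-18/13 15/13 0; -15/26 -36/13 0; 0 0 1]
T4·…·T1 = [-357/338 360/169 0; -180/169 -357/169 0; 0 0 1]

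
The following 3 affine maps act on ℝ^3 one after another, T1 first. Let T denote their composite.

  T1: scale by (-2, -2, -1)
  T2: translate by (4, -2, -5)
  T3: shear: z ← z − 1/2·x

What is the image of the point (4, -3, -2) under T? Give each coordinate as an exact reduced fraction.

T1 scale by (-2, -2, -1): (4, -3, -2) → (-8, 6, 2)
T2 translate by (4, -2, -5): (-8, 6, 2) → (-4, 4, -3)
T3 shear: z ← z − 1/2·x: (-4, 4, -3) → (-4, 4, -1)

T(p) = (-4, 4, -1)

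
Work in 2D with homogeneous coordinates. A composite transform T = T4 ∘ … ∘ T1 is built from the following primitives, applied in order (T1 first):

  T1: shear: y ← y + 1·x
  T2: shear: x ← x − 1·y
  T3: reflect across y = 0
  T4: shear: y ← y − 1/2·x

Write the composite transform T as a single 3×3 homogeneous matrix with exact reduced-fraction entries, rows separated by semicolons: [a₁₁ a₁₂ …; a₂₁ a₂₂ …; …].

T1 = [1 0 0; 1 1 0; 0 0 1]
T2·T1 = [0 -1 0; 1 1 0; 0 0 1]
T3·…·T1 = [0 -1 0; -1 -1 0; 0 0 1]
T4·…·T1 = [0 -1 0; -1 -1/2 0; 0 0 1]

T = [0 -1 0; -1 -1/2 0; 0 0 1]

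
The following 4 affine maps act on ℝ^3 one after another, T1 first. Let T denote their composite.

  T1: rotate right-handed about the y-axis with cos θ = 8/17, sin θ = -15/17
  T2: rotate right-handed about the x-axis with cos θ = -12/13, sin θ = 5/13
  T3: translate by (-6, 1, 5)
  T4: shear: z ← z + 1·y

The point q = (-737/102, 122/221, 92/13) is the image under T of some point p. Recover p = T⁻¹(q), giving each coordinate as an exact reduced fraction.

p = (-5/3, 1, 1/2)

T1 = [8/17 0 -15/17 0; 0 1 0 0; 15/17 0 8/17 0; 0 0 0 1]
T2·T1 = [8/17 0 -15/17 0; -75/221 -12/13 -40/221 0; -180/221 5/13 -96/221 0; 0 0 0 1]
T3·…·T1 = [8/17 0 -15/17 -6; -75/221 -12/13 -40/221 1; -180/221 5/13 -96/221 5; 0 0 0 1]
T4·…·T1 = [8/17 0 -15/17 -6; -75/221 -12/13 -40/221 1; -15/13 -7/13 -8/13 6; 0 0 0 1]
det M = 1; M⁻¹ = [8/17 105/221 -180/221 123/17; 0 -17/13 5/13 -1; -15/17 56/221 -96/221 -50/17; 0 0 0 1]
M⁻¹ · (-737/102, 122/221, 92/13)ᵀ = (-5/3, 1, 1/2)ᵀ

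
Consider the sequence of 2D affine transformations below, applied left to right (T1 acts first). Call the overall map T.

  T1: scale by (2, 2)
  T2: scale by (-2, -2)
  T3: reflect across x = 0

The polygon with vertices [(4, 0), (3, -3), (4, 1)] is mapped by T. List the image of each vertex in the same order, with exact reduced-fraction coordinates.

T1 scale by (2, 2): (4, 0) → (8, 0); (3, -3) → (6, -6); (4, 1) → (8, 2)
T2 scale by (-2, -2): (8, 0) → (-16, 0); (6, -6) → (-12, 12); (8, 2) → (-16, -4)
T3 reflect across x = 0: (-16, 0) → (16, 0); (-12, 12) → (12, 12); (-16, -4) → (16, -4)

image vertices: (16, 0), (12, 12), (16, -4)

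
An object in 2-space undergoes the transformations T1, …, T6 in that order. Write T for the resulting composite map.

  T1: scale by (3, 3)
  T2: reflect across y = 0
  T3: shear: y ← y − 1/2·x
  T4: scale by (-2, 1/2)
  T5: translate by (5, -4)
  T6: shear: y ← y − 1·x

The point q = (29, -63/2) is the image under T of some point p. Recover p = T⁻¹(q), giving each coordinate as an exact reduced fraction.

T1 = [3 0 0; 0 3 0; 0 0 1]
T2·T1 = [3 0 0; 0 -3 0; 0 0 1]
T3·…·T1 = [3 0 0; -3/2 -3 0; 0 0 1]
T4·…·T1 = [-6 0 0; -3/4 -3/2 0; 0 0 1]
T5·…·T1 = [-6 0 5; -3/4 -3/2 -4; 0 0 1]
T6·…·T1 = [-6 0 5; 21/4 -3/2 -9; 0 0 1]
det M = 9; M⁻¹ = [-1/6 0 5/6; -7/12 -2/3 -37/12; 0 0 1]
M⁻¹ · (29, -63/2)ᵀ = (-4, 1)ᵀ

p = (-4, 1)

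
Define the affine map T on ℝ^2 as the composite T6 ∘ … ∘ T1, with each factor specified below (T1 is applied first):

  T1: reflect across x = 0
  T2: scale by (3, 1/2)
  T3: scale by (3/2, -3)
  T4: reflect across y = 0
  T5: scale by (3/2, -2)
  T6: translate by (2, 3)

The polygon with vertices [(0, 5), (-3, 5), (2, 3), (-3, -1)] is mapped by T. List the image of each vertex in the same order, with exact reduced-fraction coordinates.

image vertices: (2, -12), (89/4, -12), (-23/2, -6), (89/4, 6)

T1 reflect across x = 0: (0, 5) → (0, 5); (-3, 5) → (3, 5); (2, 3) → (-2, 3); (-3, -1) → (3, -1)
T2 scale by (3, 1/2): (0, 5) → (0, 5/2); (3, 5) → (9, 5/2); (-2, 3) → (-6, 3/2); (3, -1) → (9, -1/2)
T3 scale by (3/2, -3): (0, 5/2) → (0, -15/2); (9, 5/2) → (27/2, -15/2); (-6, 3/2) → (-9, -9/2); (9, -1/2) → (27/2, 3/2)
T4 reflect across y = 0: (0, -15/2) → (0, 15/2); (27/2, -15/2) → (27/2, 15/2); (-9, -9/2) → (-9, 9/2); (27/2, 3/2) → (27/2, -3/2)
T5 scale by (3/2, -2): (0, 15/2) → (0, -15); (27/2, 15/2) → (81/4, -15); (-9, 9/2) → (-27/2, -9); (27/2, -3/2) → (81/4, 3)
T6 translate by (2, 3): (0, -15) → (2, -12); (81/4, -15) → (89/4, -12); (-27/2, -9) → (-23/2, -6); (81/4, 3) → (89/4, 6)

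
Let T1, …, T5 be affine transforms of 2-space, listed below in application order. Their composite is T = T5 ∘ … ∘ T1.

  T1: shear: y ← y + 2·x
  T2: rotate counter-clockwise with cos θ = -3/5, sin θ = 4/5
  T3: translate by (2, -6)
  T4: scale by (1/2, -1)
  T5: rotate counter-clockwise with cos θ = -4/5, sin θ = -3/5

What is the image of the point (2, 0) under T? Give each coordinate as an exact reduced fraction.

T(p) = (126/25, -118/25)

T1 shear: y ← y + 2·x: (2, 0) → (2, 4)
T2 rotate counter-clockwise with cos θ = -3/5, sin θ = 4/5: (2, 4) → (-22/5, -4/5)
T3 translate by (2, -6): (-22/5, -4/5) → (-12/5, -34/5)
T4 scale by (1/2, -1): (-12/5, -34/5) → (-6/5, 34/5)
T5 rotate counter-clockwise with cos θ = -4/5, sin θ = -3/5: (-6/5, 34/5) → (126/25, -118/25)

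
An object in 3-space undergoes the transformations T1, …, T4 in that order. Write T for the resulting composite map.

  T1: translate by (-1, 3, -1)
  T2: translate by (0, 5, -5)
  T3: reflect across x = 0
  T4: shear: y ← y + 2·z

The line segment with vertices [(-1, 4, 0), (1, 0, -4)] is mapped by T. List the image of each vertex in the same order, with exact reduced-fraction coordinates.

image vertices: (2, 0, -6), (0, -12, -10)

T1 translate by (-1, 3, -1): (-1, 4, 0) → (-2, 7, -1); (1, 0, -4) → (0, 3, -5)
T2 translate by (0, 5, -5): (-2, 7, -1) → (-2, 12, -6); (0, 3, -5) → (0, 8, -10)
T3 reflect across x = 0: (-2, 12, -6) → (2, 12, -6); (0, 8, -10) → (0, 8, -10)
T4 shear: y ← y + 2·z: (2, 12, -6) → (2, 0, -6); (0, 8, -10) → (0, -12, -10)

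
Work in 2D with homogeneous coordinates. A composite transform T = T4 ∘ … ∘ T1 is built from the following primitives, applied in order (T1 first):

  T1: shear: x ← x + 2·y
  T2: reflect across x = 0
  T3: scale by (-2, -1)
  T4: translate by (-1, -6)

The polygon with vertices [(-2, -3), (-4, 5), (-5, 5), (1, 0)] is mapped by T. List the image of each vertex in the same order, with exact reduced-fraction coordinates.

image vertices: (-17, -3), (11, -11), (9, -11), (1, -6)

T1 shear: x ← x + 2·y: (-2, -3) → (-8, -3); (-4, 5) → (6, 5); (-5, 5) → (5, 5); (1, 0) → (1, 0)
T2 reflect across x = 0: (-8, -3) → (8, -3); (6, 5) → (-6, 5); (5, 5) → (-5, 5); (1, 0) → (-1, 0)
T3 scale by (-2, -1): (8, -3) → (-16, 3); (-6, 5) → (12, -5); (-5, 5) → (10, -5); (-1, 0) → (2, 0)
T4 translate by (-1, -6): (-16, 3) → (-17, -3); (12, -5) → (11, -11); (10, -5) → (9, -11); (2, 0) → (1, -6)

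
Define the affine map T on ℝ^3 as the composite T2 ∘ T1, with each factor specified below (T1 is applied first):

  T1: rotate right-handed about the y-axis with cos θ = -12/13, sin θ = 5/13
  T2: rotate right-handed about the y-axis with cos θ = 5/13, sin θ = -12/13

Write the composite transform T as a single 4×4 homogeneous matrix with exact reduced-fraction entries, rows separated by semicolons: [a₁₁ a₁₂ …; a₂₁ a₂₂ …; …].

T = [0 0 1 0; 0 1 0 0; -1 0 0 0; 0 0 0 1]

T1 = [-12/13 0 5/13 0; 0 1 0 0; -5/13 0 -12/13 0; 0 0 0 1]
T2·T1 = [0 0 1 0; 0 1 0 0; -1 0 0 0; 0 0 0 1]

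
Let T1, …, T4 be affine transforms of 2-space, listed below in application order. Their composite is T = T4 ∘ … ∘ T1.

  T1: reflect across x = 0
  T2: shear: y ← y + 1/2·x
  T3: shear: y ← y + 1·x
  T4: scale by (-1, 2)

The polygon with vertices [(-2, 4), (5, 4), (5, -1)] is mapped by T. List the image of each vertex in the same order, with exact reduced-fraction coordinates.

image vertices: (-2, 14), (5, -7), (5, -17)

T1 reflect across x = 0: (-2, 4) → (2, 4); (5, 4) → (-5, 4); (5, -1) → (-5, -1)
T2 shear: y ← y + 1/2·x: (2, 4) → (2, 5); (-5, 4) → (-5, 3/2); (-5, -1) → (-5, -7/2)
T3 shear: y ← y + 1·x: (2, 5) → (2, 7); (-5, 3/2) → (-5, -7/2); (-5, -7/2) → (-5, -17/2)
T4 scale by (-1, 2): (2, 7) → (-2, 14); (-5, -7/2) → (5, -7); (-5, -17/2) → (5, -17)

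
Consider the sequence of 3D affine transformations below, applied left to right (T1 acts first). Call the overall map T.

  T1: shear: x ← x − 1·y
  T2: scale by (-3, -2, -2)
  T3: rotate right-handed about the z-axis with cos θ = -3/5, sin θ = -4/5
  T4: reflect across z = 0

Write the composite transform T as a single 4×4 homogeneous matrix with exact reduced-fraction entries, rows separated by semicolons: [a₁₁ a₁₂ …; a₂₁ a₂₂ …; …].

T1 = [1 -1 0 0; 0 1 0 0; 0 0 1 0; 0 0 0 1]
T2·T1 = [-3 3 0 0; 0 -2 0 0; 0 0 -2 0; 0 0 0 1]
T3·…·T1 = [9/5 -17/5 0 0; 12/5 -6/5 0 0; 0 0 -2 0; 0 0 0 1]
T4·…·T1 = [9/5 -17/5 0 0; 12/5 -6/5 0 0; 0 0 2 0; 0 0 0 1]

T = [9/5 -17/5 0 0; 12/5 -6/5 0 0; 0 0 2 0; 0 0 0 1]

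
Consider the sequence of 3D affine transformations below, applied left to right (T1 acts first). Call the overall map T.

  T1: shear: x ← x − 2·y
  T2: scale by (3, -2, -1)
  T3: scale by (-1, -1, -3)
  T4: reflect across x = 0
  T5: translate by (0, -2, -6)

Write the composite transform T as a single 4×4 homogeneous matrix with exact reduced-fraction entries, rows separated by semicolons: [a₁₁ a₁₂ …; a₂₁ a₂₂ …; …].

T1 = [1 -2 0 0; 0 1 0 0; 0 0 1 0; 0 0 0 1]
T2·T1 = [3 -6 0 0; 0 -2 0 0; 0 0 -1 0; 0 0 0 1]
T3·…·T1 = [-3 6 0 0; 0 2 0 0; 0 0 3 0; 0 0 0 1]
T4·…·T1 = [3 -6 0 0; 0 2 0 0; 0 0 3 0; 0 0 0 1]
T5·…·T1 = [3 -6 0 0; 0 2 0 -2; 0 0 3 -6; 0 0 0 1]

T = [3 -6 0 0; 0 2 0 -2; 0 0 3 -6; 0 0 0 1]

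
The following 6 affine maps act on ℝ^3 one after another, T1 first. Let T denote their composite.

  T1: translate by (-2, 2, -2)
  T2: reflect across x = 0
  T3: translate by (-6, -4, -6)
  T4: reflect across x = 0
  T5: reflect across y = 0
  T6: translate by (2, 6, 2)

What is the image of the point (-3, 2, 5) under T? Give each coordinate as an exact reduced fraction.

T(p) = (3, 6, -1)

T1 translate by (-2, 2, -2): (-3, 2, 5) → (-5, 4, 3)
T2 reflect across x = 0: (-5, 4, 3) → (5, 4, 3)
T3 translate by (-6, -4, -6): (5, 4, 3) → (-1, 0, -3)
T4 reflect across x = 0: (-1, 0, -3) → (1, 0, -3)
T5 reflect across y = 0: (1, 0, -3) → (1, 0, -3)
T6 translate by (2, 6, 2): (1, 0, -3) → (3, 6, -1)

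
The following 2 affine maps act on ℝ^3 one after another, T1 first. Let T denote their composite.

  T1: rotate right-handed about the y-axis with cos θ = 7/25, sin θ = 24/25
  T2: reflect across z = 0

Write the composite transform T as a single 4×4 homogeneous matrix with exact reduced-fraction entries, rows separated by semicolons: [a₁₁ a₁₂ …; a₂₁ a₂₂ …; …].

T = [7/25 0 24/25 0; 0 1 0 0; 24/25 0 -7/25 0; 0 0 0 1]

T1 = [7/25 0 24/25 0; 0 1 0 0; -24/25 0 7/25 0; 0 0 0 1]
T2·T1 = [7/25 0 24/25 0; 0 1 0 0; 24/25 0 -7/25 0; 0 0 0 1]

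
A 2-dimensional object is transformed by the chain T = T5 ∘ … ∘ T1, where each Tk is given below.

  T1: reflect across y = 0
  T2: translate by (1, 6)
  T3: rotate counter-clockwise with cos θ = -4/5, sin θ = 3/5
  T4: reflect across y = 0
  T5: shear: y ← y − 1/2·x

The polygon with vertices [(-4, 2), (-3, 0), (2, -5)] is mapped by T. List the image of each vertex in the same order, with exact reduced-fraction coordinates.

T1 reflect across y = 0: (-4, 2) → (-4, -2); (-3, 0) → (-3, 0); (2, -5) → (2, 5)
T2 translate by (1, 6): (-4, -2) → (-3, 4); (-3, 0) → (-2, 6); (2, 5) → (3, 11)
T3 rotate counter-clockwise with cos θ = -4/5, sin θ = 3/5: (-3, 4) → (0, -5); (-2, 6) → (-2, -6); (3, 11) → (-9, -7)
T4 reflect across y = 0: (0, -5) → (0, 5); (-2, -6) → (-2, 6); (-9, -7) → (-9, 7)
T5 shear: y ← y − 1/2·x: (0, 5) → (0, 5); (-2, 6) → (-2, 7); (-9, 7) → (-9, 23/2)

image vertices: (0, 5), (-2, 7), (-9, 23/2)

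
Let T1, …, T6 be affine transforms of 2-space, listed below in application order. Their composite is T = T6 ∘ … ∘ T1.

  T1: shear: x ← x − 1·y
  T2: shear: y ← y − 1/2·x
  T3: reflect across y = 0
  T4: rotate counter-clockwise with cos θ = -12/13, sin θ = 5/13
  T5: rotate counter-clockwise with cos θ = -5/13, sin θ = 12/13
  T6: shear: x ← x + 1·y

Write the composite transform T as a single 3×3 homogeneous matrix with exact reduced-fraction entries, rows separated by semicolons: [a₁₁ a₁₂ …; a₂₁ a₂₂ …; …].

T1 = [1 -1 0; 0 1 0; 0 0 1]
T2·T1 = [1 -1 0; -1/2 3/2 0; 0 0 1]
T3·…·T1 = [1 -1 0; 1/2 -3/2 0; 0 0 1]
T4·…·T1 = [-29/26 3/2 0; -1/13 1 0; 0 0 1]
T5·…·T1 = [1/2 -3/2 0; -1 1 0; 0 0 1]
T6·…·T1 = [-1/2 -1/2 0; -1 1 0; 0 0 1]

T = [-1/2 -1/2 0; -1 1 0; 0 0 1]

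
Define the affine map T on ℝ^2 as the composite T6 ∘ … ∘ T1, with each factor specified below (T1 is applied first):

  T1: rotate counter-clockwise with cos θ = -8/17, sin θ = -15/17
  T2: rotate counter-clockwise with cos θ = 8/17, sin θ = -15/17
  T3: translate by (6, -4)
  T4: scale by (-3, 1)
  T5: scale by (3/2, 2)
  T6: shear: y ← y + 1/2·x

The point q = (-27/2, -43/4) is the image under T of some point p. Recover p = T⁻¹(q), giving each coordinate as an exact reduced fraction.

p = (3, -2)

T1 = [-8/17 15/17 0; -15/17 -8/17 0; 0 0 1]
T2·T1 = [-1 0 0; 0 -1 0; 0 0 1]
T3·…·T1 = [-1 0 6; 0 -1 -4; 0 0 1]
T4·…·T1 = [3 0 -18; 0 -1 -4; 0 0 1]
T5·…·T1 = [9/2 0 -27; 0 -2 -8; 0 0 1]
T6·…·T1 = [9/2 0 -27; 9/4 -2 -43/2; 0 0 1]
det M = -9; M⁻¹ = [2/9 0 6; 1/4 -1/2 -4; 0 0 1]
M⁻¹ · (-27/2, -43/4)ᵀ = (3, -2)ᵀ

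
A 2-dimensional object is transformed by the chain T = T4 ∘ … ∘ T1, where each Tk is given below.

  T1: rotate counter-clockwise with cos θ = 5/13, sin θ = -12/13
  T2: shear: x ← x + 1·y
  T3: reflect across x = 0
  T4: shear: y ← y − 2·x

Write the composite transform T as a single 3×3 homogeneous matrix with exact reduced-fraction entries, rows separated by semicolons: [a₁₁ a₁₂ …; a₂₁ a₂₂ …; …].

T1 = [5/13 12/13 0; -12/13 5/13 0; 0 0 1]
T2·T1 = [-7/13 17/13 0; -12/13 5/13 0; 0 0 1]
T3·…·T1 = [7/13 -17/13 0; -12/13 5/13 0; 0 0 1]
T4·…·T1 = [7/13 -17/13 0; -2 3 0; 0 0 1]

T = [7/13 -17/13 0; -2 3 0; 0 0 1]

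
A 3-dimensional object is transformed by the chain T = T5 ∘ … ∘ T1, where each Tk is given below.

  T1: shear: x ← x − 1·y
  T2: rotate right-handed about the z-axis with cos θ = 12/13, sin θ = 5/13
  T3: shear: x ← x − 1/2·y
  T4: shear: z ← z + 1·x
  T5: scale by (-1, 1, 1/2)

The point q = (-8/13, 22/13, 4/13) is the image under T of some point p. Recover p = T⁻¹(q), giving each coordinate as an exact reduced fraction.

p = (3, 1, 0)

T1 = [1 -1 0 0; 0 1 0 0; 0 0 1 0; 0 0 0 1]
T2·T1 = [12/13 -17/13 0 0; 5/13 7/13 0 0; 0 0 1 0; 0 0 0 1]
T3·…·T1 = [19/26 -41/26 0 0; 5/13 7/13 0 0; 0 0 1 0; 0 0 0 1]
T4·…·T1 = [19/26 -41/26 0 0; 5/13 7/13 0 0; 19/26 -41/26 1 0; 0 0 0 1]
T5·…·T1 = [-19/26 41/26 0 0; 5/13 7/13 0 0; 19/52 -41/52 1/2 0; 0 0 0 1]
det M = -1/2; M⁻¹ = [-7/13 41/26 0 0; 5/13 19/26 0 0; 1 0 2 0; 0 0 0 1]
M⁻¹ · (-8/13, 22/13, 4/13)ᵀ = (3, 1, 0)ᵀ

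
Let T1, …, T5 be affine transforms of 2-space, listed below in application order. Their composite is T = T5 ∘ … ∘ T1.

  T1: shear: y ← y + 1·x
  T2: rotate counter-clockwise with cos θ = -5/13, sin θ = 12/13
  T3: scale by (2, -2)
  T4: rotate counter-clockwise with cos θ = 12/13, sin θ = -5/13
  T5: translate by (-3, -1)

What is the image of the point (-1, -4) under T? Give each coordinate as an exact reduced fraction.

T1 shear: y ← y + 1·x: (-1, -4) → (-1, -5)
T2 rotate counter-clockwise with cos θ = -5/13, sin θ = 12/13: (-1, -5) → (5, 1)
T3 scale by (2, -2): (5, 1) → (10, -2)
T4 rotate counter-clockwise with cos θ = 12/13, sin θ = -5/13: (10, -2) → (110/13, -74/13)
T5 translate by (-3, -1): (110/13, -74/13) → (71/13, -87/13)

T(p) = (71/13, -87/13)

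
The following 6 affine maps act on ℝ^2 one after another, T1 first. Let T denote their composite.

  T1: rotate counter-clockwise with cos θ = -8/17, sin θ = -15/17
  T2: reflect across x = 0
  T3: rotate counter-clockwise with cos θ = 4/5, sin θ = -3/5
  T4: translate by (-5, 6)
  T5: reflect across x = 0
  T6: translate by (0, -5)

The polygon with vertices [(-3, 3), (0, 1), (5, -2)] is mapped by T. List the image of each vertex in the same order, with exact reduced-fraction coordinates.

T1 rotate counter-clockwise with cos θ = -8/17, sin θ = -15/17: (-3, 3) → (69/17, 21/17); (0, 1) → (15/17, -8/17); (5, -2) → (-70/17, -59/17)
T2 reflect across x = 0: (69/17, 21/17) → (-69/17, 21/17); (15/17, -8/17) → (-15/17, -8/17); (-70/17, -59/17) → (70/17, -59/17)
T3 rotate counter-clockwise with cos θ = 4/5, sin θ = -3/5: (-69/17, 21/17) → (-213/85, 291/85); (-15/17, -8/17) → (-84/85, 13/85); (70/17, -59/17) → (103/85, -446/85)
T4 translate by (-5, 6): (-213/85, 291/85) → (-638/85, 801/85); (-84/85, 13/85) → (-509/85, 523/85); (103/85, -446/85) → (-322/85, 64/85)
T5 reflect across x = 0: (-638/85, 801/85) → (638/85, 801/85); (-509/85, 523/85) → (509/85, 523/85); (-322/85, 64/85) → (322/85, 64/85)
T6 translate by (0, -5): (638/85, 801/85) → (638/85, 376/85); (509/85, 523/85) → (509/85, 98/85); (322/85, 64/85) → (322/85, -361/85)

image vertices: (638/85, 376/85), (509/85, 98/85), (322/85, -361/85)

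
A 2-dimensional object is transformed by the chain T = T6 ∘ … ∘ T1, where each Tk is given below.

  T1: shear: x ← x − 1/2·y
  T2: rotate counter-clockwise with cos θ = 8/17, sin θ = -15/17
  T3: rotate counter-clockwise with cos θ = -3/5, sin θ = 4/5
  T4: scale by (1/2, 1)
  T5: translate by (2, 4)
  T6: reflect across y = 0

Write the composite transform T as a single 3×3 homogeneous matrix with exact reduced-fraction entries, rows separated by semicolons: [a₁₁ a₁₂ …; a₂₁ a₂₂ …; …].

T = [18/85 -19/34 2; -77/85 1/34 -4; 0 0 1]

T1 = [1 -1/2 0; 0 1 0; 0 0 1]
T2·T1 = [8/17 11/17 0; -15/17 31/34 0; 0 0 1]
T3·…·T1 = [36/85 -19/17 0; 77/85 -1/34 0; 0 0 1]
T4·…·T1 = [18/85 -19/34 0; 77/85 -1/34 0; 0 0 1]
T5·…·T1 = [18/85 -19/34 2; 77/85 -1/34 4; 0 0 1]
T6·…·T1 = [18/85 -19/34 2; -77/85 1/34 -4; 0 0 1]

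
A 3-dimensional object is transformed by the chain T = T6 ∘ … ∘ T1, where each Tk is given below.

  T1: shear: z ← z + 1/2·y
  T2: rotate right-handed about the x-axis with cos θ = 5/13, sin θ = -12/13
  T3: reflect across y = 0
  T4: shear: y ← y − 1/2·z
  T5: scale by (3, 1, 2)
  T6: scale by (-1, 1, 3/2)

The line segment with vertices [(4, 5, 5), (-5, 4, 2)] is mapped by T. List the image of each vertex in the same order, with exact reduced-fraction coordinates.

image vertices: (-12, -415/52, -135/26), (15, -54/13, -84/13)

T1 shear: z ← z + 1/2·y: (4, 5, 5) → (4, 5, 15/2); (-5, 4, 2) → (-5, 4, 4)
T2 rotate right-handed about the x-axis with cos θ = 5/13, sin θ = -12/13: (4, 5, 15/2) → (4, 115/13, -45/26); (-5, 4, 4) → (-5, 68/13, -28/13)
T3 reflect across y = 0: (4, 115/13, -45/26) → (4, -115/13, -45/26); (-5, 68/13, -28/13) → (-5, -68/13, -28/13)
T4 shear: y ← y − 1/2·z: (4, -115/13, -45/26) → (4, -415/52, -45/26); (-5, -68/13, -28/13) → (-5, -54/13, -28/13)
T5 scale by (3, 1, 2): (4, -415/52, -45/26) → (12, -415/52, -45/13); (-5, -54/13, -28/13) → (-15, -54/13, -56/13)
T6 scale by (-1, 1, 3/2): (12, -415/52, -45/13) → (-12, -415/52, -135/26); (-15, -54/13, -56/13) → (15, -54/13, -84/13)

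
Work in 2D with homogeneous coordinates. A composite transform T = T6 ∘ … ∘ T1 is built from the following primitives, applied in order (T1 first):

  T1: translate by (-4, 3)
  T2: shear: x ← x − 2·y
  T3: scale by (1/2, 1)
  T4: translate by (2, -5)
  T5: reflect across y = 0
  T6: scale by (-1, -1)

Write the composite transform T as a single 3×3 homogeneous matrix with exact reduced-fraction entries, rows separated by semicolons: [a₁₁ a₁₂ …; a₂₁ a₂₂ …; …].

T1 = [1 0 -4; 0 1 3; 0 0 1]
T2·T1 = [1 -2 -10; 0 1 3; 0 0 1]
T3·…·T1 = [1/2 -1 -5; 0 1 3; 0 0 1]
T4·…·T1 = [1/2 -1 -3; 0 1 -2; 0 0 1]
T5·…·T1 = [1/2 -1 -3; 0 -1 2; 0 0 1]
T6·…·T1 = [-1/2 1 3; 0 1 -2; 0 0 1]

T = [-1/2 1 3; 0 1 -2; 0 0 1]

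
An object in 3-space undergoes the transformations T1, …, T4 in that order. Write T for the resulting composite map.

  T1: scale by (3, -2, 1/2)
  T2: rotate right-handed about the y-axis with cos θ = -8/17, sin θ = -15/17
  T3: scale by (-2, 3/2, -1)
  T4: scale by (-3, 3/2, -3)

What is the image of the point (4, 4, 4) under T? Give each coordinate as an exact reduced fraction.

T(p) = (-756/17, -18, 492/17)

T1 scale by (3, -2, 1/2): (4, 4, 4) → (12, -8, 2)
T2 rotate right-handed about the y-axis with cos θ = -8/17, sin θ = -15/17: (12, -8, 2) → (-126/17, -8, 164/17)
T3 scale by (-2, 3/2, -1): (-126/17, -8, 164/17) → (252/17, -12, -164/17)
T4 scale by (-3, 3/2, -3): (252/17, -12, -164/17) → (-756/17, -18, 492/17)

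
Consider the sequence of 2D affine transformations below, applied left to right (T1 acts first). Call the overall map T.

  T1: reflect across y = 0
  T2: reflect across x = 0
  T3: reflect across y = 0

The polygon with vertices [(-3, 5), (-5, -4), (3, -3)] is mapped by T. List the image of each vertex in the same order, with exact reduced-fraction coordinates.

T1 reflect across y = 0: (-3, 5) → (-3, -5); (-5, -4) → (-5, 4); (3, -3) → (3, 3)
T2 reflect across x = 0: (-3, -5) → (3, -5); (-5, 4) → (5, 4); (3, 3) → (-3, 3)
T3 reflect across y = 0: (3, -5) → (3, 5); (5, 4) → (5, -4); (-3, 3) → (-3, -3)

image vertices: (3, 5), (5, -4), (-3, -3)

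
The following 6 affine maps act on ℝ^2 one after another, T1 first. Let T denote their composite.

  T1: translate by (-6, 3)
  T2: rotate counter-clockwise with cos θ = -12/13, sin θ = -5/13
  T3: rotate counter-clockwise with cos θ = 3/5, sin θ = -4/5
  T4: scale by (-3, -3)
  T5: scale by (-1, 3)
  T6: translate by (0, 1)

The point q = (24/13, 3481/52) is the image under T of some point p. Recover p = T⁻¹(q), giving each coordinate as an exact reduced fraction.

p = (7/4, 3)

T1 = [1 0 -6; 0 1 3; 0 0 1]
T2·T1 = [-12/13 5/13 87/13; -5/13 -12/13 -6/13; 0 0 1]
T3·…·T1 = [-56/65 -33/65 237/65; 33/65 -56/65 -366/65; 0 0 1]
T4·…·T1 = [168/65 99/65 -711/65; -99/65 168/65 1098/65; 0 0 1]
T5·…·T1 = [-168/65 -99/65 711/65; -297/65 504/65 3294/65; 0 0 1]
T6·…·T1 = [-168/65 -99/65 711/65; -297/65 504/65 3359/65; 0 0 1]
det M = -27; M⁻¹ = [-56/195 -11/195 1181/195; -11/65 56/585 -1811/585; 0 0 1]
M⁻¹ · (24/13, 3481/52)ᵀ = (7/4, 3)ᵀ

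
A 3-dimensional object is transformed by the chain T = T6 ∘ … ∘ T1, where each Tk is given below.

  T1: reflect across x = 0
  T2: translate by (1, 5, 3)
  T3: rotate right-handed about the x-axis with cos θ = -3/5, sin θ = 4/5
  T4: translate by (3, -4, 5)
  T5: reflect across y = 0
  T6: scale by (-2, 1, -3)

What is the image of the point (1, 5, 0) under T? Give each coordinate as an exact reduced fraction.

T1 reflect across x = 0: (1, 5, 0) → (-1, 5, 0)
T2 translate by (1, 5, 3): (-1, 5, 0) → (0, 10, 3)
T3 rotate right-handed about the x-axis with cos θ = -3/5, sin θ = 4/5: (0, 10, 3) → (0, -42/5, 31/5)
T4 translate by (3, -4, 5): (0, -42/5, 31/5) → (3, -62/5, 56/5)
T5 reflect across y = 0: (3, -62/5, 56/5) → (3, 62/5, 56/5)
T6 scale by (-2, 1, -3): (3, 62/5, 56/5) → (-6, 62/5, -168/5)

T(p) = (-6, 62/5, -168/5)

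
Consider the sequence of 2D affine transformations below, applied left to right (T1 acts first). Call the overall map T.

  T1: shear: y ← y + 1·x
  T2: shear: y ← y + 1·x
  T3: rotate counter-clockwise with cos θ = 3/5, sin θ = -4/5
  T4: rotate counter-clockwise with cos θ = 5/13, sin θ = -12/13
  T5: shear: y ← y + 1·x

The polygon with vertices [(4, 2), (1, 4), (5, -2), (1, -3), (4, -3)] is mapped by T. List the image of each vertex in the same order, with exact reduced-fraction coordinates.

image vertices: (428/65, -126/65), (303/65, 49/65), (283/65, -261/65), (-89/65, -112/65), (148/65, -241/65)

T1 shear: y ← y + 1·x: (4, 2) → (4, 6); (1, 4) → (1, 5); (5, -2) → (5, 3); (1, -3) → (1, -2); (4, -3) → (4, 1)
T2 shear: y ← y + 1·x: (4, 6) → (4, 10); (1, 5) → (1, 6); (5, 3) → (5, 8); (1, -2) → (1, -1); (4, 1) → (4, 5)
T3 rotate counter-clockwise with cos θ = 3/5, sin θ = -4/5: (4, 10) → (52/5, 14/5); (1, 6) → (27/5, 14/5); (5, 8) → (47/5, 4/5); (1, -1) → (-1/5, -7/5); (4, 5) → (32/5, -1/5)
T4 rotate counter-clockwise with cos θ = 5/13, sin θ = -12/13: (52/5, 14/5) → (428/65, -554/65); (27/5, 14/5) → (303/65, -254/65); (47/5, 4/5) → (283/65, -544/65); (-1/5, -7/5) → (-89/65, -23/65); (32/5, -1/5) → (148/65, -389/65)
T5 shear: y ← y + 1·x: (428/65, -554/65) → (428/65, -126/65); (303/65, -254/65) → (303/65, 49/65); (283/65, -544/65) → (283/65, -261/65); (-89/65, -23/65) → (-89/65, -112/65); (148/65, -389/65) → (148/65, -241/65)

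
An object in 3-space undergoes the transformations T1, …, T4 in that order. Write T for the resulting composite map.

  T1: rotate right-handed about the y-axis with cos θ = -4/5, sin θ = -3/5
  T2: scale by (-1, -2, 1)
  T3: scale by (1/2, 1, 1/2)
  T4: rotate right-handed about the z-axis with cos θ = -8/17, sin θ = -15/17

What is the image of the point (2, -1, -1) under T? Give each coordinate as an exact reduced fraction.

T(p) = (26/17, -47/34, 1)

T1 rotate right-handed about the y-axis with cos θ = -4/5, sin θ = -3/5: (2, -1, -1) → (-1, -1, 2)
T2 scale by (-1, -2, 1): (-1, -1, 2) → (1, 2, 2)
T3 scale by (1/2, 1, 1/2): (1, 2, 2) → (1/2, 2, 1)
T4 rotate right-handed about the z-axis with cos θ = -8/17, sin θ = -15/17: (1/2, 2, 1) → (26/17, -47/34, 1)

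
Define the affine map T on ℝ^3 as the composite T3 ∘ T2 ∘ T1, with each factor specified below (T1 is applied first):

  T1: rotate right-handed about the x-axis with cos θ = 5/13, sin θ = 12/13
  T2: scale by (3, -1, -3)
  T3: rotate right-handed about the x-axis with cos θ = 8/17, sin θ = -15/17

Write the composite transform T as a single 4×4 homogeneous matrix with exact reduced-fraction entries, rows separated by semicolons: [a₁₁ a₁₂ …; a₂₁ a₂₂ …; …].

T1 = [1 0 0 0; 0 5/13 -12/13 0; 0 12/13 5/13 0; 0 0 0 1]
T2·T1 = [3 0 0 0; 0 -5/13 12/13 0; 0 -36/13 -15/13 0; 0 0 0 1]
T3·…·T1 = [3 0 0 0; 0 -580/221 -129/221 0; 0 -213/221 -300/221 0; 0 0 0 1]

T = [3 0 0 0; 0 -580/221 -129/221 0; 0 -213/221 -300/221 0; 0 0 0 1]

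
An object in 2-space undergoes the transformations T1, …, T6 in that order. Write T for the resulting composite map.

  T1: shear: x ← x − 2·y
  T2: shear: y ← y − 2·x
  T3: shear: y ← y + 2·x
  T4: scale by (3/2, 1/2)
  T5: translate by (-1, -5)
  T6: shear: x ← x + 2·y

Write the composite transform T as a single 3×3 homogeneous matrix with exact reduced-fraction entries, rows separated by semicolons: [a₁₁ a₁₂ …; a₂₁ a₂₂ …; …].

T = [3/2 -2 -11; 0 1/2 -5; 0 0 1]

T1 = [1 -2 0; 0 1 0; 0 0 1]
T2·T1 = [1 -2 0; -2 5 0; 0 0 1]
T3·…·T1 = [1 -2 0; 0 1 0; 0 0 1]
T4·…·T1 = [3/2 -3 0; 0 1/2 0; 0 0 1]
T5·…·T1 = [3/2 -3 -1; 0 1/2 -5; 0 0 1]
T6·…·T1 = [3/2 -2 -11; 0 1/2 -5; 0 0 1]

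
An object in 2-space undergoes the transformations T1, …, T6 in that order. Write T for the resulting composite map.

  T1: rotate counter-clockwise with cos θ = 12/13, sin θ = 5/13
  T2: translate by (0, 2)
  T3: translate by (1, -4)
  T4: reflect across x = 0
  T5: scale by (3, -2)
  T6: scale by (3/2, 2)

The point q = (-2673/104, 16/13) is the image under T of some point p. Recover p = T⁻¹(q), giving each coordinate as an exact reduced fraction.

p = (5, -1/4)

T1 = [12/13 -5/13 0; 5/13 12/13 0; 0 0 1]
T2·T1 = [12/13 -5/13 0; 5/13 12/13 2; 0 0 1]
T3·…·T1 = [12/13 -5/13 1; 5/13 12/13 -2; 0 0 1]
T4·…·T1 = [-12/13 5/13 -1; 5/13 12/13 -2; 0 0 1]
T5·…·T1 = [-36/13 15/13 -3; -10/13 -24/13 4; 0 0 1]
T6·…·T1 = [-54/13 45/26 -9/2; -20/13 -48/13 8; 0 0 1]
det M = 18; M⁻¹ = [-8/39 -5/52 -2/13; 10/117 -3/13 29/13; 0 0 1]
M⁻¹ · (-2673/104, 16/13)ᵀ = (5, -1/4)ᵀ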